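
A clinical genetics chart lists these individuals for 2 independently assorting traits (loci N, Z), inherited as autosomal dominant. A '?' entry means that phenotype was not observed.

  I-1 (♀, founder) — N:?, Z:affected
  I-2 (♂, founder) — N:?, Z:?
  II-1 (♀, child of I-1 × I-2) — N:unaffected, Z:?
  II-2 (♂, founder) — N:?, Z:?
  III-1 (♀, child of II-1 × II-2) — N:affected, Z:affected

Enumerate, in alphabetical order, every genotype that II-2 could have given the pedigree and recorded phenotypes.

N/I-1 ? ·: nn|Nn
N/I-2 ? ·: nn|Nn
N/II-1 un I-1×I-2: nn
N/II-2 ? ·: Nn|NN
N/III-1 aff II-1×II-2: Nn
⇒ N over [I-1,I-2,II-1,II-2,III-1]: 8 consistent
Z/I-1 aff ·: Zz|ZZ
Z/I-2 ? ·: zz|Zz|ZZ
Z/II-1 ? I-1×I-2: zz|Zz|ZZ
Z/II-2 ? ·: zz|Zz|ZZ
Z/III-1 aff II-1×II-2: Zz|ZZ
⇒ Z over [I-1,I-2,II-1,II-2,III-1]: 45 consistent

II-2 ∈ {NN ZZ, NN Zz, NN zz, Nn ZZ, Nn Zz, Nn zz}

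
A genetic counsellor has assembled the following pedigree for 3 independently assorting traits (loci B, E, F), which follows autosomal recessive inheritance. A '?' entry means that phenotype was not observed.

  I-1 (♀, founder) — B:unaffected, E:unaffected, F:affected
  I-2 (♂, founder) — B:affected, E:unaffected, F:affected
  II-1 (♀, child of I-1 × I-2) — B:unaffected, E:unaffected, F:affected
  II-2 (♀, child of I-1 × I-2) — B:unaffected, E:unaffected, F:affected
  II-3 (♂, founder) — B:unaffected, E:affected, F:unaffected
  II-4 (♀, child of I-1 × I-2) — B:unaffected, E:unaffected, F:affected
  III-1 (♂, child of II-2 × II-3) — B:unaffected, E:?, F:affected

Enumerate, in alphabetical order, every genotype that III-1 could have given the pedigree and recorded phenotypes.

B/I-1 un ·: BB|Bb
B/I-2 aff ·: bb
B/II-1 un I-1×I-2: Bb
B/II-2 un I-1×I-2: Bb
B/II-3 un ·: BB|Bb
B/II-4 un I-1×I-2: Bb
B/III-1 un II-2×II-3: BB|Bb
⇒ B over [I-1,I-2,II-1,II-2,II-3,II-4,III-1]: 8 consistent
E/I-1 un ·: EE|Ee
E/I-2 un ·: EE|Ee
E/II-1 un I-1×I-2: EE|Ee
E/II-2 un I-1×I-2: EE|Ee
E/II-3 aff ·: ee
E/II-4 un I-1×I-2: EE|Ee
E/III-1 ? II-2×II-3: Ee|ee
⇒ E over [I-1,I-2,II-1,II-2,II-3,II-4,III-1]: 37 consistent
F/I-1 aff ·: ff
F/I-2 aff ·: ff
F/II-1 aff I-1×I-2: ff
F/II-2 aff I-1×I-2: ff
F/II-3 un ·: Ff
F/II-4 aff I-1×I-2: ff
F/III-1 aff II-2×II-3: ff
⇒ F over [I-1,I-2,II-1,II-2,II-3,II-4,III-1]: 1 consistent

III-1 ∈ {BB Ee ff, BB ee ff, Bb Ee ff, Bb ee ff}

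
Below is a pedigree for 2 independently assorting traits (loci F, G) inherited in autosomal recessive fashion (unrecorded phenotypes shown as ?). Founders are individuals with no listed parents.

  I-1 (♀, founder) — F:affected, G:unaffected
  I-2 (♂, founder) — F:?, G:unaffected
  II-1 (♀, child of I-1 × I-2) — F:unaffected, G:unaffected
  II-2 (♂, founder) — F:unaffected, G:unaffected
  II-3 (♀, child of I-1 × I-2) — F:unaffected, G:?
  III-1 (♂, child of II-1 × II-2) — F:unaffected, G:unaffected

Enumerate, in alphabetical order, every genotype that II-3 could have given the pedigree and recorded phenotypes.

II-3 ∈ {Ff GG, Ff Gg, Ff gg}

F/I-1 aff ·: ff
F/I-2 ? ·: FF|Ff
F/II-1 un I-1×I-2: Ff
F/II-2 un ·: FF|Ff
F/II-3 un I-1×I-2: Ff
F/III-1 un II-1×II-2: FF|Ff
⇒ F over [I-1,I-2,II-1,II-2,II-3,III-1]: 8 consistent
G/I-1 un ·: GG|Gg
G/I-2 un ·: GG|Gg
G/II-1 un I-1×I-2: GG|Gg
G/II-2 un ·: GG|Gg
G/II-3 ? I-1×I-2: GG|Gg|gg
G/III-1 un II-1×II-2: GG|Gg
⇒ G over [I-1,I-2,II-1,II-2,II-3,III-1]: 52 consistent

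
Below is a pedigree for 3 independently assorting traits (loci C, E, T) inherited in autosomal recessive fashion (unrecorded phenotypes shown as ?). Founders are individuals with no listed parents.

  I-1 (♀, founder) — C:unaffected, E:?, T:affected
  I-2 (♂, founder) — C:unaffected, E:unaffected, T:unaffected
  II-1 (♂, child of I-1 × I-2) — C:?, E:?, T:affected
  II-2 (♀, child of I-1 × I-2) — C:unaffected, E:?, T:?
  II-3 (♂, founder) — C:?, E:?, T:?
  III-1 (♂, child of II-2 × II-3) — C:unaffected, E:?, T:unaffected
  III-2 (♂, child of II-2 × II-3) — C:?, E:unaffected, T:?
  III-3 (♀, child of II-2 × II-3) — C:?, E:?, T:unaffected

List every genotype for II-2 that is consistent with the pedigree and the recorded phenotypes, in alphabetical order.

II-2 ∈ {CC EE Tt, CC EE tt, CC Ee Tt, CC Ee tt, CC ee Tt, CC ee tt, Cc EE Tt, Cc EE tt, Cc Ee Tt, Cc Ee tt, Cc ee Tt, Cc ee tt}

C/I-1 un ·: CC|Cc
C/I-2 un ·: CC|Cc
C/II-1 ? I-1×I-2: CC|Cc|cc
C/II-2 un I-1×I-2: CC|Cc
C/II-3 ? ·: CC|Cc|cc
C/III-1 un II-2×II-3: CC|Cc
C/III-2 ? II-2×II-3: CC|Cc|cc
C/III-3 ? II-2×II-3: CC|Cc|cc
⇒ C over [I-1,I-2,II-1,II-2,II-3,III-1,III-2,III-3]: 290 consistent
E/I-1 ? ·: EE|Ee|ee
E/I-2 un ·: EE|Ee
E/II-1 ? I-1×I-2: EE|Ee|ee
E/II-2 ? I-1×I-2: EE|Ee|ee
E/II-3 ? ·: EE|Ee|ee
E/III-1 ? II-2×II-3: EE|Ee|ee
E/III-2 un II-2×II-3: EE|Ee
E/III-3 ? II-2×II-3: EE|Ee|ee
⇒ E over [I-1,I-2,II-1,II-2,II-3,III-1,III-2,III-3]: 405 consistent
T/I-1 aff ·: tt
T/I-2 un ·: Tt
T/II-1 aff I-1×I-2: tt
T/II-2 ? I-1×I-2: Tt|tt
T/II-3 ? ·: TT|Tt|tt
T/III-1 un II-2×II-3: TT|Tt
T/III-2 ? II-2×II-3: TT|Tt|tt
T/III-3 un II-2×II-3: TT|Tt
⇒ T over [I-1,I-2,II-1,II-2,II-3,III-1,III-2,III-3]: 25 consistent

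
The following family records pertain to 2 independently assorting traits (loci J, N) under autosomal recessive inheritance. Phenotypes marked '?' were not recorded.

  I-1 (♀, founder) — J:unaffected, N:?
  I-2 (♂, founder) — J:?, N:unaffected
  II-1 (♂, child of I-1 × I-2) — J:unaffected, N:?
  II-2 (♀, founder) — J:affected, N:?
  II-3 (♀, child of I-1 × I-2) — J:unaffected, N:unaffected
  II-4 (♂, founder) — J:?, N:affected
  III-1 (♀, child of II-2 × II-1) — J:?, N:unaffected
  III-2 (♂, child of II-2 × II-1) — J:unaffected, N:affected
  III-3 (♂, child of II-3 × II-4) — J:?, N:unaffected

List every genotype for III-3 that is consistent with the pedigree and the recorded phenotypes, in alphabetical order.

III-3 ∈ {JJ Nn, Jj Nn, jj Nn}

J/I-1 un ·: JJ|Jj
J/I-2 ? ·: JJ|Jj|jj
J/II-1 un I-1×I-2: JJ|Jj
J/II-2 aff ·: jj
J/II-3 un I-1×I-2: JJ|Jj
J/II-4 ? ·: JJ|Jj|jj
J/III-1 ? II-2×II-1: Jj|jj
J/III-2 un II-2×II-1: Jj
J/III-3 ? II-3×II-4: JJ|Jj|jj
⇒ J over [I-1,I-2,II-1,II-2,II-3,II-4,III-1,III-2,III-3]: 131 consistent
N/I-1 ? ·: NN|Nn|nn
N/I-2 un ·: NN|Nn
N/II-1 ? I-1×I-2: Nn|nn
N/II-2 ? ·: Nn|nn
N/II-3 un I-1×I-2: NN|Nn
N/II-4 aff ·: nn
N/III-1 un II-2×II-1: NN|Nn
N/III-2 aff II-2×II-1: nn
N/III-3 un II-3×II-4: Nn
⇒ N over [I-1,I-2,II-1,II-2,II-3,II-4,III-1,III-2,III-3]: 27 consistent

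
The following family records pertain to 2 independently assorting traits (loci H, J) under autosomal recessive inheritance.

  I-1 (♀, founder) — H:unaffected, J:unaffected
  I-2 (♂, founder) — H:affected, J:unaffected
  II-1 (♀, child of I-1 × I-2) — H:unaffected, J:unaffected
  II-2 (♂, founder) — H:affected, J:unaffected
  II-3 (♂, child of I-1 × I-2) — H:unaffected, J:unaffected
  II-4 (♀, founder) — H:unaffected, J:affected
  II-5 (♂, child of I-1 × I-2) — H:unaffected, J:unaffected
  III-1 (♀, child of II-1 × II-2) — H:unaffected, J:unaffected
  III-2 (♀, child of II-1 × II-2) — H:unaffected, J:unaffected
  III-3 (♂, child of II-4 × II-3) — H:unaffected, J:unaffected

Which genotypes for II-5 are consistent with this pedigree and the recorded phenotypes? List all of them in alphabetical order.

H/I-1 un ·: HH|Hh
H/I-2 aff ·: hh
H/II-1 un I-1×I-2: Hh
H/II-2 aff ·: hh
H/II-3 un I-1×I-2: Hh
H/II-4 un ·: HH|Hh
H/II-5 un I-1×I-2: Hh
H/III-1 un II-1×II-2: Hh
H/III-2 un II-1×II-2: Hh
H/III-3 un II-4×II-3: HH|Hh
⇒ H over [I-1,I-2,II-1,II-2,II-3,II-4,II-5,III-1,III-2,III-3]: 8 consistent
J/I-1 un ·: JJ|Jj
J/I-2 un ·: JJ|Jj
J/II-1 un I-1×I-2: JJ|Jj
J/II-2 un ·: JJ|Jj
J/II-3 un I-1×I-2: JJ|Jj
J/II-4 aff ·: jj
J/II-5 un I-1×I-2: JJ|Jj
J/III-1 un II-1×II-2: JJ|Jj
J/III-2 un II-1×II-2: JJ|Jj
J/III-3 un II-4×II-3: Jj
⇒ J over [I-1,I-2,II-1,II-2,II-3,II-4,II-5,III-1,III-2,III-3]: 161 consistent

II-5 ∈ {Hh JJ, Hh Jj}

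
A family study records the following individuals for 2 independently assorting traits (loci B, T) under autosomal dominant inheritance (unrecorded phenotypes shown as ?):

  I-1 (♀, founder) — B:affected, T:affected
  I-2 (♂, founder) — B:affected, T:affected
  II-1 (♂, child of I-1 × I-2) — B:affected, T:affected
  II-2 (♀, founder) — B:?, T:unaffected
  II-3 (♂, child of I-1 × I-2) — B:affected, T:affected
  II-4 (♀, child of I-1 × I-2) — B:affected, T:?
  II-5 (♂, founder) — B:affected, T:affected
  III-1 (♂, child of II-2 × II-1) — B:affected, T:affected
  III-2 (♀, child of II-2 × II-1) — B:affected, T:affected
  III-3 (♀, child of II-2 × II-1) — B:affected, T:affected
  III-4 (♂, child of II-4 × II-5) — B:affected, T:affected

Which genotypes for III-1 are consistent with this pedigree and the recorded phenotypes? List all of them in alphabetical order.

B/I-1 aff ·: Bb|BB
B/I-2 aff ·: Bb|BB
B/II-1 aff I-1×I-2: Bb|BB
B/II-2 ? ·: bb|Bb|BB
B/II-3 aff I-1×I-2: Bb|BB
B/II-4 aff I-1×I-2: Bb|BB
B/II-5 aff ·: Bb|BB
B/III-1 aff II-2×II-1: Bb|BB
B/III-2 aff II-2×II-1: Bb|BB
B/III-3 aff II-2×II-1: Bb|BB
B/III-4 aff II-4×II-5: Bb|BB
⇒ B over [I-1,I-2,II-1,II-2,II-3,II-4,II-5,III-1,III-2,III-3,III-4]: 1164 consistent
T/I-1 aff ·: Tt|TT
T/I-2 aff ·: Tt|TT
T/II-1 aff I-1×I-2: Tt|TT
T/II-2 un ·: tt
T/II-3 aff I-1×I-2: Tt|TT
T/II-4 ? I-1×I-2: tt|Tt|TT
T/II-5 aff ·: Tt|TT
T/III-1 aff II-2×II-1: Tt
T/III-2 aff II-2×II-1: Tt
T/III-3 aff II-2×II-1: Tt
T/III-4 aff II-4×II-5: Tt|TT
⇒ T over [I-1,I-2,II-1,II-2,II-3,II-4,II-5,III-1,III-2,III-3,III-4]: 95 consistent

III-1 ∈ {BB Tt, Bb Tt}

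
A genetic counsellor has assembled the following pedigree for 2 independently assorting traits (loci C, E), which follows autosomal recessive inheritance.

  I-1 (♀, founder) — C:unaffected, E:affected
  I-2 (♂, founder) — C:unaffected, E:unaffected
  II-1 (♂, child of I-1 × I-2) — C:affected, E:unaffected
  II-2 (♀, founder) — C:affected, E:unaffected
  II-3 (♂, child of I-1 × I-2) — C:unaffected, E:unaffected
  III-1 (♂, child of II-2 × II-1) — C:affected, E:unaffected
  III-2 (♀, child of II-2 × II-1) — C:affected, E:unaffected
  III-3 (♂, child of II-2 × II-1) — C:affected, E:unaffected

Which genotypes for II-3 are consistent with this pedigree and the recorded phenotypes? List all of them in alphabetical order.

C/I-1 un ·: Cc
C/I-2 un ·: Cc
C/II-1 aff I-1×I-2: cc
C/II-2 aff ·: cc
C/II-3 un I-1×I-2: CC|Cc
C/III-1 aff II-2×II-1: cc
C/III-2 aff II-2×II-1: cc
C/III-3 aff II-2×II-1: cc
⇒ C over [I-1,I-2,II-1,II-2,II-3,III-1,III-2,III-3]: 2 consistent
E/I-1 aff ·: ee
E/I-2 un ·: EE|Ee
E/II-1 un I-1×I-2: Ee
E/II-2 un ·: EE|Ee
E/II-3 un I-1×I-2: Ee
E/III-1 un II-2×II-1: EE|Ee
E/III-2 un II-2×II-1: EE|Ee
E/III-3 un II-2×II-1: EE|Ee
⇒ E over [I-1,I-2,II-1,II-2,II-3,III-1,III-2,III-3]: 32 consistent

II-3 ∈ {CC Ee, Cc Ee}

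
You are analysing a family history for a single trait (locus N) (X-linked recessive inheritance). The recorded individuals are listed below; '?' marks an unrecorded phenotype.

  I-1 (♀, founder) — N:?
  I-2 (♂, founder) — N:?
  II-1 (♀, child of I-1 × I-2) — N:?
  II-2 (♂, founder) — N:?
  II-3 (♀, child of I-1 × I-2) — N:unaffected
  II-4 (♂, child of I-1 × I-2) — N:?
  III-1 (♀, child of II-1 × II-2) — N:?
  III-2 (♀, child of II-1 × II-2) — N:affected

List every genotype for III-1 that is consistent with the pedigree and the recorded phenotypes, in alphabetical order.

III-1 ∈ {X^NX^n, X^nX^n}

N/I-1 ? ·: X^NX^N|X^NX^n|X^nX^n
N/I-2 ? ·: X^NY|X^nY
N/II-1 ? I-1×I-2: X^NX^n|X^nX^n
N/II-2 ? ·: X^nY
N/II-3 un I-1×I-2: X^NX^N|X^NX^n
N/II-4 ? I-1×I-2: X^NY|X^nY
N/III-1 ? II-1×II-2: X^NX^n|X^nX^n
N/III-2 aff II-1×II-2: X^nX^n
⇒ N over [I-1,I-2,II-1,II-2,II-3,II-4,III-1,III-2]: 18 consistent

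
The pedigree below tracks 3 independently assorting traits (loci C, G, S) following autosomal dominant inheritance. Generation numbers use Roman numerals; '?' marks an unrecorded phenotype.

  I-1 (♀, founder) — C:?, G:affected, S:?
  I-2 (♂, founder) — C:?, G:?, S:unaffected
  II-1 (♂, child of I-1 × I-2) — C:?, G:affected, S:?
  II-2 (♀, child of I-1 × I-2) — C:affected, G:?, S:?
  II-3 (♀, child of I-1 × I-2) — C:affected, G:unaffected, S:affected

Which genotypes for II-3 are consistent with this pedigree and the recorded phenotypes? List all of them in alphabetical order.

II-3 ∈ {CC gg Ss, Cc gg Ss}

C/I-1 ? ·: cc|Cc|CC
C/I-2 ? ·: cc|Cc|CC
C/II-1 ? I-1×I-2: cc|Cc|CC
C/II-2 aff I-1×I-2: Cc|CC
C/II-3 aff I-1×I-2: Cc|CC
⇒ C over [I-1,I-2,II-1,II-2,II-3]: 35 consistent
G/I-1 aff ·: Gg
G/I-2 ? ·: gg|Gg
G/II-1 aff I-1×I-2: Gg|GG
G/II-2 ? I-1×I-2: gg|Gg|GG
G/II-3 un I-1×I-2: gg
⇒ G over [I-1,I-2,II-1,II-2,II-3]: 8 consistent
S/I-1 ? ·: Ss|SS
S/I-2 un ·: ss
S/II-1 ? I-1×I-2: ss|Ss
S/II-2 ? I-1×I-2: ss|Ss
S/II-3 aff I-1×I-2: Ss
⇒ S over [I-1,I-2,II-1,II-2,II-3]: 5 consistent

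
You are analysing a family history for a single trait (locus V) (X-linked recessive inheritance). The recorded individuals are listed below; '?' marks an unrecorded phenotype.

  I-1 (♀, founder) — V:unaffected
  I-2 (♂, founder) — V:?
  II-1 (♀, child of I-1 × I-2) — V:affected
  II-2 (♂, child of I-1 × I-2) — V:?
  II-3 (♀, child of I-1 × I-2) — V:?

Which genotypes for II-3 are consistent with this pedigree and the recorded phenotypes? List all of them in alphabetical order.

V/I-1 un ·: X^VX^v
V/I-2 ? ·: X^vY
V/II-1 aff I-1×I-2: X^vX^v
V/II-2 ? I-1×I-2: X^VY|X^vY
V/II-3 ? I-1×I-2: X^VX^v|X^vX^v
⇒ V over [I-1,I-2,II-1,II-2,II-3]: 4 consistent

II-3 ∈ {X^VX^v, X^vX^v}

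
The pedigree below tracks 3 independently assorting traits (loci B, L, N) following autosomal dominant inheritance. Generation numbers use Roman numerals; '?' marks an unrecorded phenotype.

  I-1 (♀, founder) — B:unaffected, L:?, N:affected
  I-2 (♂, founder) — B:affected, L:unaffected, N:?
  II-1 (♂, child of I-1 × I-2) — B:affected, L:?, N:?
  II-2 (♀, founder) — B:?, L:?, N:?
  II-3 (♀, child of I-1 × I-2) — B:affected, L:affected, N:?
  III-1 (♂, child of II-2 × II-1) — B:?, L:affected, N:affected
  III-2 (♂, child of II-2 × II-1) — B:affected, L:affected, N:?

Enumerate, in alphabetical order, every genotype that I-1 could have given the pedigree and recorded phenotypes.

B/I-1 un ·: bb
B/I-2 aff ·: Bb|BB
B/II-1 aff I-1×I-2: Bb
B/II-2 ? ·: bb|Bb|BB
B/II-3 aff I-1×I-2: Bb
B/III-1 ? II-2×II-1: bb|Bb|BB
B/III-2 aff II-2×II-1: Bb|BB
⇒ B over [I-1,I-2,II-1,II-2,II-3,III-1,III-2]: 24 consistent
L/I-1 ? ·: Ll|LL
L/I-2 un ·: ll
L/II-1 ? I-1×I-2: ll|Ll
L/II-2 ? ·: ll|Ll|LL
L/II-3 aff I-1×I-2: Ll
L/III-1 aff II-2×II-1: Ll|LL
L/III-2 aff II-2×II-1: Ll|LL
⇒ L over [I-1,I-2,II-1,II-2,II-3,III-1,III-2]: 20 consistent
N/I-1 aff ·: Nn|NN
N/I-2 ? ·: nn|Nn|NN
N/II-1 ? I-1×I-2: nn|Nn|NN
N/II-2 ? ·: nn|Nn|NN
N/II-3 ? I-1×I-2: nn|Nn|NN
N/III-1 aff II-2×II-1: Nn|NN
N/III-2 ? II-2×II-1: nn|Nn|NN
⇒ N over [I-1,I-2,II-1,II-2,II-3,III-1,III-2]: 183 consistent

I-1 ∈ {bb LL NN, bb LL Nn, bb Ll NN, bb Ll Nn}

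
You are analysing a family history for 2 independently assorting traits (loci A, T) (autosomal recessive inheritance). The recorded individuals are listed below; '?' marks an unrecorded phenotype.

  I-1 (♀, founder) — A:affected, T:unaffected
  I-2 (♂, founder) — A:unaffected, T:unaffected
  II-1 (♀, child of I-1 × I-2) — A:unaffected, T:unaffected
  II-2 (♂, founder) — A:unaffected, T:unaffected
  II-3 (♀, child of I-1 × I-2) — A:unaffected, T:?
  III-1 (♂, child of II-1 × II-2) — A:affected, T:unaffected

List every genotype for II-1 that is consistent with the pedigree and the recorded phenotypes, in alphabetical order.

II-1 ∈ {Aa TT, Aa Tt}

A/I-1 aff ·: aa
A/I-2 un ·: AA|Aa
A/II-1 un I-1×I-2: Aa
A/II-2 un ·: Aa
A/II-3 un I-1×I-2: Aa
A/III-1 aff II-1×II-2: aa
⇒ A over [I-1,I-2,II-1,II-2,II-3,III-1]: 2 consistent
T/I-1 un ·: TT|Tt
T/I-2 un ·: TT|Tt
T/II-1 un I-1×I-2: TT|Tt
T/II-2 un ·: TT|Tt
T/II-3 ? I-1×I-2: TT|Tt|tt
T/III-1 un II-1×II-2: TT|Tt
⇒ T over [I-1,I-2,II-1,II-2,II-3,III-1]: 52 consistent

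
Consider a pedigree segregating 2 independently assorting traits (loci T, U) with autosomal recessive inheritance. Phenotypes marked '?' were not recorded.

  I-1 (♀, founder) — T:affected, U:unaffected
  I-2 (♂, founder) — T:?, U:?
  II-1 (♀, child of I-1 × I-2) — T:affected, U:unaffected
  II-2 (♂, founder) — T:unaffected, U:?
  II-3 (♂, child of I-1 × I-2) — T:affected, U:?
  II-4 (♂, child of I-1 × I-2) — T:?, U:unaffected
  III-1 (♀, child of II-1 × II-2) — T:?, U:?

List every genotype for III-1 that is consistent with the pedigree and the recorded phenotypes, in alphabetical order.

T/I-1 aff ·: tt
T/I-2 ? ·: Tt|tt
T/II-1 aff I-1×I-2: tt
T/II-2 un ·: TT|Tt
T/II-3 aff I-1×I-2: tt
T/II-4 ? I-1×I-2: Tt|tt
T/III-1 ? II-1×II-2: Tt|tt
⇒ T over [I-1,I-2,II-1,II-2,II-3,II-4,III-1]: 9 consistent
U/I-1 un ·: UU|Uu
U/I-2 ? ·: UU|Uu|uu
U/II-1 un I-1×I-2: UU|Uu
U/II-2 ? ·: UU|Uu|uu
U/II-3 ? I-1×I-2: UU|Uu|uu
U/II-4 un I-1×I-2: UU|Uu
U/III-1 ? II-1×II-2: UU|Uu|uu
⇒ U over [I-1,I-2,II-1,II-2,II-3,II-4,III-1]: 179 consistent

III-1 ∈ {Tt UU, Tt Uu, Tt uu, tt UU, tt Uu, tt uu}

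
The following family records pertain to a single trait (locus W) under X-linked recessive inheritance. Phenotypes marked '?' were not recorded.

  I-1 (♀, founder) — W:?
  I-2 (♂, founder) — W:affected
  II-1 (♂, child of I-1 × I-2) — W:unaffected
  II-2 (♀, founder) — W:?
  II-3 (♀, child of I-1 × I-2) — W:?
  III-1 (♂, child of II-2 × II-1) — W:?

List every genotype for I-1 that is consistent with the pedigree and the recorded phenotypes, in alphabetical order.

W/I-1 ? ·: X^WX^W|X^WX^w
W/I-2 aff ·: X^wY
W/II-1 un I-1×I-2: X^WY
W/II-2 ? ·: X^WX^W|X^WX^w|X^wX^w
W/II-3 ? I-1×I-2: X^WX^w|X^wX^w
W/III-1 ? II-2×II-1: X^WY|X^wY
⇒ W over [I-1,I-2,II-1,II-2,II-3,III-1]: 12 consistent

I-1 ∈ {X^WX^W, X^WX^w}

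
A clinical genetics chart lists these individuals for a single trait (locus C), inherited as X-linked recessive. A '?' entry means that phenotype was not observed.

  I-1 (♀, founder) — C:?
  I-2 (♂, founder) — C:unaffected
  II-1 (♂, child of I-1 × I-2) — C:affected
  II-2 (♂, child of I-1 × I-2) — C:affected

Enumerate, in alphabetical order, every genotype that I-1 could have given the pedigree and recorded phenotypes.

I-1 ∈ {X^CX^c, X^cX^c}

C/I-1 ? ·: X^CX^c|X^cX^c
C/I-2 un ·: X^CY
C/II-1 aff I-1×I-2: X^cY
C/II-2 aff I-1×I-2: X^cY
⇒ C over [I-1,I-2,II-1,II-2]: 2 consistent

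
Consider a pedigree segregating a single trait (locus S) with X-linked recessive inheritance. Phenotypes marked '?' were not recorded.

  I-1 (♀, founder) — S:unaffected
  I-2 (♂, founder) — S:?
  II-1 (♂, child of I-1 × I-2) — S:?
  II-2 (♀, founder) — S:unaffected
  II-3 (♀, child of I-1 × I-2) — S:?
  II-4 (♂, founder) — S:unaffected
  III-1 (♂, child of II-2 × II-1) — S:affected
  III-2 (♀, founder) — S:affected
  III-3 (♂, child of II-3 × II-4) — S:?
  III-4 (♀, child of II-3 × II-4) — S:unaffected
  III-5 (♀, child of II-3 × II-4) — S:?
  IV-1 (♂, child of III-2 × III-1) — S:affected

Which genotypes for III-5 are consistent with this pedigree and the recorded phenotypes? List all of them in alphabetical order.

III-5 ∈ {X^SX^S, X^SX^s}

S/I-1 un ·: X^SX^S|X^SX^s
S/I-2 ? ·: X^SY|X^sY
S/II-1 ? I-1×I-2: X^SY|X^sY
S/II-2 un ·: X^SX^s
S/II-3 ? I-1×I-2: X^SX^S|X^SX^s|X^sX^s
S/II-4 un ·: X^SY
S/III-1 aff II-2×II-1: X^sY
S/III-2 aff ·: X^sX^s
S/III-3 ? II-3×II-4: X^SY|X^sY
S/III-4 un II-3×II-4: X^SX^S|X^SX^s
S/III-5 ? II-3×II-4: X^SX^S|X^SX^s
S/IV-1 aff III-2×III-1: X^sY
⇒ S over [I-1,I-2,II-1,II-2,II-3,II-4,III-1,III-2,III-3,III-4,III-5,IV-1]: 45 consistent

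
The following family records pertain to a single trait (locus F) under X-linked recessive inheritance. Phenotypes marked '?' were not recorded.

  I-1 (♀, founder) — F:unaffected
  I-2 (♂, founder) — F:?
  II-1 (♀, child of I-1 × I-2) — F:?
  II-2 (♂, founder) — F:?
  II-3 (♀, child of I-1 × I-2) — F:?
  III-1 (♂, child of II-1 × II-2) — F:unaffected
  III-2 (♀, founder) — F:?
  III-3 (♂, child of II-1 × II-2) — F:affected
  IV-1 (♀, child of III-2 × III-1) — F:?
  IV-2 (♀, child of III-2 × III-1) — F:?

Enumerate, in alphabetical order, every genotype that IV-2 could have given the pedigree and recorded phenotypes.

IV-2 ∈ {X^FX^F, X^FX^f}

F/I-1 un ·: X^FX^F|X^FX^f
F/I-2 ? ·: X^FY|X^fY
F/II-1 ? I-1×I-2: X^FX^f
F/II-2 ? ·: X^FY|X^fY
F/II-3 ? I-1×I-2: X^FX^F|X^FX^f|X^fX^f
F/III-1 un II-1×II-2: X^FY
F/III-2 ? ·: X^FX^F|X^FX^f|X^fX^f
F/III-3 aff II-1×II-2: X^fY
F/IV-1 ? III-2×III-1: X^FX^F|X^FX^f
F/IV-2 ? III-2×III-1: X^FX^F|X^FX^f
⇒ F over [I-1,I-2,II-1,II-2,II-3,III-1,III-2,III-3,IV-1,IV-2]: 60 consistent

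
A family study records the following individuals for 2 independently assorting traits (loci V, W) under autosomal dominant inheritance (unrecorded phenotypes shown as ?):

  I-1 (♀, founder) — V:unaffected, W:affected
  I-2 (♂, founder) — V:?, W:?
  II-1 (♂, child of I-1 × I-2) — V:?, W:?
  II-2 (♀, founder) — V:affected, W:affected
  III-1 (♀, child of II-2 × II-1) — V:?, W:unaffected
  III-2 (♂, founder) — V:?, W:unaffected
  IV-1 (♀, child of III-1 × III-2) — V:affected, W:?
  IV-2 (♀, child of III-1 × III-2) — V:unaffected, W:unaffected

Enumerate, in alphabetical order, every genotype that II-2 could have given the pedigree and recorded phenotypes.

II-2 ∈ {VV Ww, Vv Ww}

V/I-1 un ·: vv
V/I-2 ? ·: vv|Vv|VV
V/II-1 ? I-1×I-2: vv|Vv
V/II-2 aff ·: Vv|VV
V/III-1 ? II-2×II-1: vv|Vv
V/III-2 ? ·: vv|Vv
V/IV-1 aff III-1×III-2: Vv|VV
V/IV-2 un III-1×III-2: vv
⇒ V over [I-1,I-2,II-1,II-2,III-1,III-2,IV-1,IV-2]: 28 consistent
W/I-1 aff ·: Ww|WW
W/I-2 ? ·: ww|Ww|WW
W/II-1 ? I-1×I-2: ww|Ww
W/II-2 aff ·: Ww
W/III-1 un II-2×II-1: ww
W/III-2 un ·: ww
W/IV-1 ? III-1×III-2: ww
W/IV-2 un III-1×III-2: ww
⇒ W over [I-1,I-2,II-1,II-2,III-1,III-2,IV-1,IV-2]: 7 consistent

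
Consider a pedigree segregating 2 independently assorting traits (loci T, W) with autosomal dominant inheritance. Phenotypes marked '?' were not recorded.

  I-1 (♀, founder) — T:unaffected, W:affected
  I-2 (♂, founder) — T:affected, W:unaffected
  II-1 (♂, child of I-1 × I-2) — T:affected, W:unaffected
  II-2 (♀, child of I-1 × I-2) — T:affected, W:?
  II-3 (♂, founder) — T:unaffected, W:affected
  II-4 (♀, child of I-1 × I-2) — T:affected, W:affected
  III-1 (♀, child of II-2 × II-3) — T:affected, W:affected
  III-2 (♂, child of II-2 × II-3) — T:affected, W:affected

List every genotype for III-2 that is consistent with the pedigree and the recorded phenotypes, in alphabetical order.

III-2 ∈ {Tt WW, Tt Ww}

T/I-1 un ·: tt
T/I-2 aff ·: Tt|TT
T/II-1 aff I-1×I-2: Tt
T/II-2 aff I-1×I-2: Tt
T/II-3 un ·: tt
T/II-4 aff I-1×I-2: Tt
T/III-1 aff II-2×II-3: Tt
T/III-2 aff II-2×II-3: Tt
⇒ T over [I-1,I-2,II-1,II-2,II-3,II-4,III-1,III-2]: 2 consistent
W/I-1 aff ·: Ww
W/I-2 un ·: ww
W/II-1 un I-1×I-2: ww
W/II-2 ? I-1×I-2: ww|Ww
W/II-3 aff ·: Ww|WW
W/II-4 aff I-1×I-2: Ww
W/III-1 aff II-2×II-3: Ww|WW
W/III-2 aff II-2×II-3: Ww|WW
⇒ W over [I-1,I-2,II-1,II-2,II-3,II-4,III-1,III-2]: 10 consistent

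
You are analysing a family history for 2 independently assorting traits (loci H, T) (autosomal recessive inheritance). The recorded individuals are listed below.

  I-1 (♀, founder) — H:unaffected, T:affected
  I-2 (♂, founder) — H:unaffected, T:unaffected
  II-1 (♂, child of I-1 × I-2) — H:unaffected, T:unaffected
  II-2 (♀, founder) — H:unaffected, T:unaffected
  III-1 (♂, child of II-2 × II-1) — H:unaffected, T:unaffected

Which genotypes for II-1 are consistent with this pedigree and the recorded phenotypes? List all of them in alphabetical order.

H/I-1 un ·: HH|Hh
H/I-2 un ·: HH|Hh
H/II-1 un I-1×I-2: HH|Hh
H/II-2 un ·: HH|Hh
H/III-1 un II-2×II-1: HH|Hh
⇒ H over [I-1,I-2,II-1,II-2,III-1]: 24 consistent
T/I-1 aff ·: tt
T/I-2 un ·: TT|Tt
T/II-1 un I-1×I-2: Tt
T/II-2 un ·: TT|Tt
T/III-1 un II-2×II-1: TT|Tt
⇒ T over [I-1,I-2,II-1,II-2,III-1]: 8 consistent

II-1 ∈ {HH Tt, Hh Tt}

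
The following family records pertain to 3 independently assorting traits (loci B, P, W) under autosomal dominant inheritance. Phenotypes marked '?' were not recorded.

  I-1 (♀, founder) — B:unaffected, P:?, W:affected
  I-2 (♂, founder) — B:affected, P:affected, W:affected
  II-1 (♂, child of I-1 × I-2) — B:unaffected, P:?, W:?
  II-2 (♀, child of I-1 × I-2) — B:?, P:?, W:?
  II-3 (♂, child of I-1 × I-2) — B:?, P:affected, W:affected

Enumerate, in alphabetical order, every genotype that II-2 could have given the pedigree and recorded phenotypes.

II-2 ∈ {Bb PP WW, Bb PP Ww, Bb PP ww, Bb Pp WW, Bb Pp Ww, Bb Pp ww, Bb pp WW, Bb pp Ww, Bb pp ww, bb PP WW, bb PP Ww, bb PP ww, bb Pp WW, bb Pp Ww, bb Pp ww, bb pp WW, bb pp Ww, bb pp ww}

B/I-1 un ·: bb
B/I-2 aff ·: Bb
B/II-1 un I-1×I-2: bb
B/II-2 ? I-1×I-2: bb|Bb
B/II-3 ? I-1×I-2: bb|Bb
⇒ B over [I-1,I-2,II-1,II-2,II-3]: 4 consistent
P/I-1 ? ·: pp|Pp|PP
P/I-2 aff ·: Pp|PP
P/II-1 ? I-1×I-2: pp|Pp|PP
P/II-2 ? I-1×I-2: pp|Pp|PP
P/II-3 aff I-1×I-2: Pp|PP
⇒ P over [I-1,I-2,II-1,II-2,II-3]: 40 consistent
W/I-1 aff ·: Ww|WW
W/I-2 aff ·: Ww|WW
W/II-1 ? I-1×I-2: ww|Ww|WW
W/II-2 ? I-1×I-2: ww|Ww|WW
W/II-3 aff I-1×I-2: Ww|WW
⇒ W over [I-1,I-2,II-1,II-2,II-3]: 35 consistent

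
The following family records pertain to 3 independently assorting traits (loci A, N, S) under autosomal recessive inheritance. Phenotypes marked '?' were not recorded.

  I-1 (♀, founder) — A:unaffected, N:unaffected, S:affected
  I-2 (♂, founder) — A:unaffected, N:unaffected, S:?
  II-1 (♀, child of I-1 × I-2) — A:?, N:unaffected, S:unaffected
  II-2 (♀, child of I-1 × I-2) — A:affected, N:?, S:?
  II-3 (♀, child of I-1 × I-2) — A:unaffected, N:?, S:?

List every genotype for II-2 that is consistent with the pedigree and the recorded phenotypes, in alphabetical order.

II-2 ∈ {aa NN Ss, aa NN ss, aa Nn Ss, aa Nn ss, aa nn Ss, aa nn ss}

A/I-1 un ·: Aa
A/I-2 un ·: Aa
A/II-1 ? I-1×I-2: AA|Aa|aa
A/II-2 aff I-1×I-2: aa
A/II-3 un I-1×I-2: AA|Aa
⇒ A over [I-1,I-2,II-1,II-2,II-3]: 6 consistent
N/I-1 un ·: NN|Nn
N/I-2 un ·: NN|Nn
N/II-1 un I-1×I-2: NN|Nn
N/II-2 ? I-1×I-2: NN|Nn|nn
N/II-3 ? I-1×I-2: NN|Nn|nn
⇒ N over [I-1,I-2,II-1,II-2,II-3]: 35 consistent
S/I-1 aff ·: ss
S/I-2 ? ·: SS|Ss
S/II-1 un I-1×I-2: Ss
S/II-2 ? I-1×I-2: Ss|ss
S/II-3 ? I-1×I-2: Ss|ss
⇒ S over [I-1,I-2,II-1,II-2,II-3]: 5 consistent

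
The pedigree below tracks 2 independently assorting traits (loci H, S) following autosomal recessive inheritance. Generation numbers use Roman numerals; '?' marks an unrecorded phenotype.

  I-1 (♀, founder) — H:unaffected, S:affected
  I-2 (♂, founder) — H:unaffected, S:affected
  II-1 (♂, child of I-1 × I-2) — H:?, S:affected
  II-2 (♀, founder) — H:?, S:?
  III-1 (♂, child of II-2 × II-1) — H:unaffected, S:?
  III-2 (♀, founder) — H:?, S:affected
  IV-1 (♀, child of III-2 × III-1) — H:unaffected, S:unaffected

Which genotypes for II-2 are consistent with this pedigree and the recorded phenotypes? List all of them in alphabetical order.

H/I-1 un ·: HH|Hh
H/I-2 un ·: HH|Hh
H/II-1 ? I-1×I-2: HH|Hh|hh
H/II-2 ? ·: HH|Hh|hh
H/III-1 un II-2×II-1: HH|Hh
H/III-2 ? ·: HH|Hh|hh
H/IV-1 un III-2×III-1: HH|Hh
⇒ H over [I-1,I-2,II-1,II-2,III-1,III-2,IV-1]: 151 consistent
S/I-1 aff ·: ss
S/I-2 aff ·: ss
S/II-1 aff I-1×I-2: ss
S/II-2 ? ·: SS|Ss
S/III-1 ? II-2×II-1: Ss
S/III-2 aff ·: ss
S/IV-1 un III-2×III-1: Ss
⇒ S over [I-1,I-2,II-1,II-2,III-1,III-2,IV-1]: 2 consistent

II-2 ∈ {HH SS, HH Ss, Hh SS, Hh Ss, hh SS, hh Ss}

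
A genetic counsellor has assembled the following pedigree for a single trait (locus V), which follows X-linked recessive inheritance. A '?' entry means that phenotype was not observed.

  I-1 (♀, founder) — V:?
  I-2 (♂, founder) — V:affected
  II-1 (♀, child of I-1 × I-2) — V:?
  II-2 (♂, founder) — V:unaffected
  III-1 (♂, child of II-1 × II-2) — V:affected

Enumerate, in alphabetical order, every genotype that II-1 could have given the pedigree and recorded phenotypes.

II-1 ∈ {X^VX^v, X^vX^v}

V/I-1 ? ·: X^VX^V|X^VX^v|X^vX^v
V/I-2 aff ·: X^vY
V/II-1 ? I-1×I-2: X^VX^v|X^vX^v
V/II-2 un ·: X^VY
V/III-1 aff II-1×II-2: X^vY
⇒ V over [I-1,I-2,II-1,II-2,III-1]: 4 consistent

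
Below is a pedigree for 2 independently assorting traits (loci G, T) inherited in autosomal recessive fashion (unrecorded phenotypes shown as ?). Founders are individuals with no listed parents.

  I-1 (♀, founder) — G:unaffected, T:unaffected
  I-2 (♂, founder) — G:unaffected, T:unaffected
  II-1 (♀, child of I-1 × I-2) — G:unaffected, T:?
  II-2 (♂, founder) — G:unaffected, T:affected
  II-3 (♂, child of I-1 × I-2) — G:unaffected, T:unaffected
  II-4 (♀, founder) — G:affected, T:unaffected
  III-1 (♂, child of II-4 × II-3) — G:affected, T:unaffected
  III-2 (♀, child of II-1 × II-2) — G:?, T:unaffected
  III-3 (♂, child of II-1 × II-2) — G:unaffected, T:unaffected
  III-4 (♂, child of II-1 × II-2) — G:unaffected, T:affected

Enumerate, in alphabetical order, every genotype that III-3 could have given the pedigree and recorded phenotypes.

G/I-1 un ·: GG|Gg
G/I-2 un ·: GG|Gg
G/II-1 un I-1×I-2: GG|Gg
G/II-2 un ·: GG|Gg
G/II-3 un I-1×I-2: Gg
G/II-4 aff ·: gg
G/III-1 aff II-4×II-3: gg
G/III-2 ? II-1×II-2: GG|Gg|gg
G/III-3 un II-1×II-2: GG|Gg
G/III-4 un II-1×II-2: GG|Gg
⇒ G over [I-1,I-2,II-1,II-2,II-3,II-4,III-1,III-2,III-3,III-4]: 87 consistent
T/I-1 un ·: TT|Tt
T/I-2 un ·: TT|Tt
T/II-1 ? I-1×I-2: Tt
T/II-2 aff ·: tt
T/II-3 un I-1×I-2: TT|Tt
T/II-4 un ·: TT|Tt
T/III-1 un II-4×II-3: TT|Tt
T/III-2 un II-1×II-2: Tt
T/III-3 un II-1×II-2: Tt
T/III-4 aff II-1×II-2: tt
⇒ T over [I-1,I-2,II-1,II-2,II-3,II-4,III-1,III-2,III-3,III-4]: 21 consistent

III-3 ∈ {GG Tt, Gg Tt}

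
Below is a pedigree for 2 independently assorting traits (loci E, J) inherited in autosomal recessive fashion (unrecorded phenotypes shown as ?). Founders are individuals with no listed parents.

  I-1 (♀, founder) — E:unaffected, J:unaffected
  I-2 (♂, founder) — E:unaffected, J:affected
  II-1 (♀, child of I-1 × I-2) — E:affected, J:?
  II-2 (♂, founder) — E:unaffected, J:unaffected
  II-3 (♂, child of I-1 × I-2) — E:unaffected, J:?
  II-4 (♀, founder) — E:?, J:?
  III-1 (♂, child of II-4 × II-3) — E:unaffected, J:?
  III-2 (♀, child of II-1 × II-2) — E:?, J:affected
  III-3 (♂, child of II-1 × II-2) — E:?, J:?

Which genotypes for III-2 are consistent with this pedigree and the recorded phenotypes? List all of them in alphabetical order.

III-2 ∈ {Ee jj, ee jj}

E/I-1 un ·: Ee
E/I-2 un ·: Ee
E/II-1 aff I-1×I-2: ee
E/II-2 un ·: EE|Ee
E/II-3 un I-1×I-2: EE|Ee
E/II-4 ? ·: EE|Ee|ee
E/III-1 un II-4×II-3: EE|Ee
E/III-2 ? II-1×II-2: Ee|ee
E/III-3 ? II-1×II-2: Ee|ee
⇒ E over [I-1,I-2,II-1,II-2,II-3,II-4,III-1,III-2,III-3]: 45 consistent
J/I-1 un ·: JJ|Jj
J/I-2 aff ·: jj
J/II-1 ? I-1×I-2: Jj|jj
J/II-2 un ·: Jj
J/II-3 ? I-1×I-2: Jj|jj
J/II-4 ? ·: JJ|Jj|jj
J/III-1 ? II-4×II-3: JJ|Jj|jj
J/III-2 aff II-1×II-2: jj
J/III-3 ? II-1×II-2: JJ|Jj|jj
⇒ J over [I-1,I-2,II-1,II-2,II-3,II-4,III-1,III-2,III-3]: 76 consistent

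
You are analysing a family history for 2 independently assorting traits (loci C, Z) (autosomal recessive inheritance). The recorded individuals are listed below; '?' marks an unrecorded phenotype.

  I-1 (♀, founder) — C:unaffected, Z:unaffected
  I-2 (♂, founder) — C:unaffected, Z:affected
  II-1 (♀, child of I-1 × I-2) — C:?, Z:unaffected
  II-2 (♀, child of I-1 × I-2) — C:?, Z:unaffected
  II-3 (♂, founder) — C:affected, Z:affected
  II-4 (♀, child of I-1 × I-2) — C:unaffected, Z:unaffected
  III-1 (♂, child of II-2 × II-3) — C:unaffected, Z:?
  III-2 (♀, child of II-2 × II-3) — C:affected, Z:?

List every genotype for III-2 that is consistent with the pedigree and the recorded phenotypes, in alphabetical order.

C/I-1 un ·: CC|Cc
C/I-2 un ·: CC|Cc
C/II-1 ? I-1×I-2: CC|Cc|cc
C/II-2 ? I-1×I-2: Cc
C/II-3 aff ·: cc
C/II-4 un I-1×I-2: CC|Cc
C/III-1 un II-2×II-3: Cc
C/III-2 aff II-2×II-3: cc
⇒ C over [I-1,I-2,II-1,II-2,II-3,II-4,III-1,III-2]: 14 consistent
Z/I-1 un ·: ZZ|Zz
Z/I-2 aff ·: zz
Z/II-1 un I-1×I-2: Zz
Z/II-2 un I-1×I-2: Zz
Z/II-3 aff ·: zz
Z/II-4 un I-1×I-2: Zz
Z/III-1 ? II-2×II-3: Zz|zz
Z/III-2 ? II-2×II-3: Zz|zz
⇒ Z over [I-1,I-2,II-1,II-2,II-3,II-4,III-1,III-2]: 8 consistent

III-2 ∈ {cc Zz, cc zz}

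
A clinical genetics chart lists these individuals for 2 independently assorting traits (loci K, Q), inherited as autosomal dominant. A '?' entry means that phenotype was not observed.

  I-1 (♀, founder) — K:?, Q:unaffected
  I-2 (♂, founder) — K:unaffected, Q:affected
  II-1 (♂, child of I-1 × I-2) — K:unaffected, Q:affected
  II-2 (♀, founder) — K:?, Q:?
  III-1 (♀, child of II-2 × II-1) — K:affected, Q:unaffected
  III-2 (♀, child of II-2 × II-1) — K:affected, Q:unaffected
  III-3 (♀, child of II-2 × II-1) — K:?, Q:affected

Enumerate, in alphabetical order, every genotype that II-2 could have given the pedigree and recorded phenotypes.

II-2 ∈ {KK Qq, KK qq, Kk Qq, Kk qq}

K/I-1 ? ·: kk|Kk
K/I-2 un ·: kk
K/II-1 un I-1×I-2: kk
K/II-2 ? ·: Kk|KK
K/III-1 aff II-2×II-1: Kk
K/III-2 aff II-2×II-1: Kk
K/III-3 ? II-2×II-1: kk|Kk
⇒ K over [I-1,I-2,II-1,II-2,III-1,III-2,III-3]: 6 consistent
Q/I-1 un ·: qq
Q/I-2 aff ·: Qq|QQ
Q/II-1 aff I-1×I-2: Qq
Q/II-2 ? ·: qq|Qq
Q/III-1 un II-2×II-1: qq
Q/III-2 un II-2×II-1: qq
Q/III-3 aff II-2×II-1: Qq|QQ
⇒ Q over [I-1,I-2,II-1,II-2,III-1,III-2,III-3]: 6 consistent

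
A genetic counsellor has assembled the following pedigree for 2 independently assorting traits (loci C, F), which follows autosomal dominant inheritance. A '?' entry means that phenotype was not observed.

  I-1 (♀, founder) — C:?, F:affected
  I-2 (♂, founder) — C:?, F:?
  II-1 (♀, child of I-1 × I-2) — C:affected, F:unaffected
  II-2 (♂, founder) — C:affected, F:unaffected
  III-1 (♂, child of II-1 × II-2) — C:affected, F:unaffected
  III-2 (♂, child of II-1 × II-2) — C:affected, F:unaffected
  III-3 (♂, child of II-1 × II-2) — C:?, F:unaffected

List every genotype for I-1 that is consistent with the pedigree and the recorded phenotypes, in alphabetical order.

C/I-1 ? ·: cc|Cc|CC
C/I-2 ? ·: cc|Cc|CC
C/II-1 aff I-1×I-2: Cc|CC
C/II-2 aff ·: Cc|CC
C/III-1 aff II-1×II-2: Cc|CC
C/III-2 aff II-1×II-2: Cc|CC
C/III-3 ? II-1×II-2: cc|Cc|CC
⇒ C over [I-1,I-2,II-1,II-2,III-1,III-2,III-3]: 176 consistent
F/I-1 aff ·: Ff
F/I-2 ? ·: ff|Ff
F/II-1 un I-1×I-2: ff
F/II-2 un ·: ff
F/III-1 un II-1×II-2: ff
F/III-2 un II-1×II-2: ff
F/III-3 un II-1×II-2: ff
⇒ F over [I-1,I-2,II-1,II-2,III-1,III-2,III-3]: 2 consistent

I-1 ∈ {CC Ff, Cc Ff, cc Ff}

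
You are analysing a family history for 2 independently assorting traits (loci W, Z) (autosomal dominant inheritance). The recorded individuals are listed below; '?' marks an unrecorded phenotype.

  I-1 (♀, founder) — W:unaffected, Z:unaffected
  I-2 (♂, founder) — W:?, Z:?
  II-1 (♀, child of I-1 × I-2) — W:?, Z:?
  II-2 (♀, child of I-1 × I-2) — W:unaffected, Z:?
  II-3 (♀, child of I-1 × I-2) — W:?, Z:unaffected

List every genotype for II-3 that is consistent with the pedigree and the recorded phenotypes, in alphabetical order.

W/I-1 un ·: ww
W/I-2 ? ·: ww|Ww
W/II-1 ? I-1×I-2: ww|Ww
W/II-2 un I-1×I-2: ww
W/II-3 ? I-1×I-2: ww|Ww
⇒ W over [I-1,I-2,II-1,II-2,II-3]: 5 consistent
Z/I-1 un ·: zz
Z/I-2 ? ·: zz|Zz
Z/II-1 ? I-1×I-2: zz|Zz
Z/II-2 ? I-1×I-2: zz|Zz
Z/II-3 un I-1×I-2: zz
⇒ Z over [I-1,I-2,II-1,II-2,II-3]: 5 consistent

II-3 ∈ {Ww zz, ww zz}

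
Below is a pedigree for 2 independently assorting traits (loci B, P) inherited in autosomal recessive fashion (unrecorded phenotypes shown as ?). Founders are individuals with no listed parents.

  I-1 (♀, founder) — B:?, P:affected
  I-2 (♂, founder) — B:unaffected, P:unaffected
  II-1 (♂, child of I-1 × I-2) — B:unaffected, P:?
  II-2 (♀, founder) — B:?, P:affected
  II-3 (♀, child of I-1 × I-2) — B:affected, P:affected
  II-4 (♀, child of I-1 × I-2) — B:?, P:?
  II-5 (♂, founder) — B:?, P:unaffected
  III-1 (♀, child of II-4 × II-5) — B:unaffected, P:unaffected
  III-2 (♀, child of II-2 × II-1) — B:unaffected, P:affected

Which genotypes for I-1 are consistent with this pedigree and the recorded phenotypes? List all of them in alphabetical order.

I-1 ∈ {Bb pp, bb pp}

B/I-1 ? ·: Bb|bb
B/I-2 un ·: Bb
B/II-1 un I-1×I-2: BB|Bb
B/II-2 ? ·: BB|Bb|bb
B/II-3 aff I-1×I-2: bb
B/II-4 ? I-1×I-2: BB|Bb|bb
B/II-5 ? ·: BB|Bb|bb
B/III-1 un II-4×II-5: BB|Bb
B/III-2 un II-2×II-1: BB|Bb
⇒ B over [I-1,I-2,II-1,II-2,II-3,II-4,II-5,III-1,III-2]: 134 consistent
P/I-1 aff ·: pp
P/I-2 un ·: Pp
P/II-1 ? I-1×I-2: Pp|pp
P/II-2 aff ·: pp
P/II-3 aff I-1×I-2: pp
P/II-4 ? I-1×I-2: Pp|pp
P/II-5 un ·: PP|Pp
P/III-1 un II-4×II-5: PP|Pp
P/III-2 aff II-2×II-1: pp
⇒ P over [I-1,I-2,II-1,II-2,II-3,II-4,II-5,III-1,III-2]: 12 consistent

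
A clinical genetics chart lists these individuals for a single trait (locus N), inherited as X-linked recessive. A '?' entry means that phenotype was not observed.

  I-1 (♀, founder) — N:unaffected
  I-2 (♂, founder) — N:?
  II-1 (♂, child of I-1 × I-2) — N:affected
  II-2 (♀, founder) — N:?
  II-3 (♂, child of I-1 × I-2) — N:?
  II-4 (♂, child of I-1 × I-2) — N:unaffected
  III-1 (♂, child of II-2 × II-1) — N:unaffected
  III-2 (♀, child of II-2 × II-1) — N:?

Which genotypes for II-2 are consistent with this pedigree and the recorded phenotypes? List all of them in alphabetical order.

II-2 ∈ {X^NX^N, X^NX^n}

N/I-1 un ·: X^NX^n
N/I-2 ? ·: X^NY|X^nY
N/II-1 aff I-1×I-2: X^nY
N/II-2 ? ·: X^NX^N|X^NX^n
N/II-3 ? I-1×I-2: X^NY|X^nY
N/II-4 un I-1×I-2: X^NY
N/III-1 un II-2×II-1: X^NY
N/III-2 ? II-2×II-1: X^NX^n|X^nX^n
⇒ N over [I-1,I-2,II-1,II-2,II-3,II-4,III-1,III-2]: 12 consistent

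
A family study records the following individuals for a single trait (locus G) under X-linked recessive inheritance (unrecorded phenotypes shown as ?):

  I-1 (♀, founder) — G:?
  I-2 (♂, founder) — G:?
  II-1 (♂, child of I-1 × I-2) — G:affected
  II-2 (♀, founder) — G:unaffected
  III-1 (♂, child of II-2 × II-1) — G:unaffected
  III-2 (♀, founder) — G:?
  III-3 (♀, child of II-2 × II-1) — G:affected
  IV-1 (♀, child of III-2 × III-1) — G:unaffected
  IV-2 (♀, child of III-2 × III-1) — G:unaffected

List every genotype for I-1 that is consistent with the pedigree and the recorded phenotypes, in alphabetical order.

G/I-1 ? ·: X^GX^g|X^gX^g
G/I-2 ? ·: X^GY|X^gY
G/II-1 aff I-1×I-2: X^gY
G/II-2 un ·: X^GX^g
G/III-1 un II-2×II-1: X^GY
G/III-2 ? ·: X^GX^G|X^GX^g|X^gX^g
G/III-3 aff II-2×II-1: X^gX^g
G/IV-1 un III-2×III-1: X^GX^G|X^GX^g
G/IV-2 un III-2×III-1: X^GX^G|X^GX^g
⇒ G over [I-1,I-2,II-1,II-2,III-1,III-2,III-3,IV-1,IV-2]: 24 consistent

I-1 ∈ {X^GX^g, X^gX^g}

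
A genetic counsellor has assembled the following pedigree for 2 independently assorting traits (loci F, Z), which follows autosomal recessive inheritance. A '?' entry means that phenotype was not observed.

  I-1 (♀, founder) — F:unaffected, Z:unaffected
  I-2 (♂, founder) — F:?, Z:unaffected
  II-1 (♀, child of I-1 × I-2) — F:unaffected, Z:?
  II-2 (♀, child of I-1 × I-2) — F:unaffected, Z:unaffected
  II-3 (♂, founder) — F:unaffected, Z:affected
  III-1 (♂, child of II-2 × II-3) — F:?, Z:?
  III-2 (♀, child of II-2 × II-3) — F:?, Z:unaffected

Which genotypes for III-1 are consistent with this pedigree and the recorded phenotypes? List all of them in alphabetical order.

F/I-1 un ·: FF|Ff
F/I-2 ? ·: FF|Ff|ff
F/II-1 un I-1×I-2: FF|Ff
F/II-2 un I-1×I-2: FF|Ff
F/II-3 un ·: FF|Ff
F/III-1 ? II-2×II-3: FF|Ff|ff
F/III-2 ? II-2×II-3: FF|Ff|ff
⇒ F over [I-1,I-2,II-1,II-2,II-3,III-1,III-2]: 139 consistent
Z/I-1 un ·: ZZ|Zz
Z/I-2 un ·: ZZ|Zz
Z/II-1 ? I-1×I-2: ZZ|Zz|zz
Z/II-2 un I-1×I-2: ZZ|Zz
Z/II-3 aff ·: zz
Z/III-1 ? II-2×II-3: Zz|zz
Z/III-2 un II-2×II-3: Zz
⇒ Z over [I-1,I-2,II-1,II-2,II-3,III-1,III-2]: 22 consistent

III-1 ∈ {FF Zz, FF zz, Ff Zz, Ff zz, ff Zz, ff zz}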